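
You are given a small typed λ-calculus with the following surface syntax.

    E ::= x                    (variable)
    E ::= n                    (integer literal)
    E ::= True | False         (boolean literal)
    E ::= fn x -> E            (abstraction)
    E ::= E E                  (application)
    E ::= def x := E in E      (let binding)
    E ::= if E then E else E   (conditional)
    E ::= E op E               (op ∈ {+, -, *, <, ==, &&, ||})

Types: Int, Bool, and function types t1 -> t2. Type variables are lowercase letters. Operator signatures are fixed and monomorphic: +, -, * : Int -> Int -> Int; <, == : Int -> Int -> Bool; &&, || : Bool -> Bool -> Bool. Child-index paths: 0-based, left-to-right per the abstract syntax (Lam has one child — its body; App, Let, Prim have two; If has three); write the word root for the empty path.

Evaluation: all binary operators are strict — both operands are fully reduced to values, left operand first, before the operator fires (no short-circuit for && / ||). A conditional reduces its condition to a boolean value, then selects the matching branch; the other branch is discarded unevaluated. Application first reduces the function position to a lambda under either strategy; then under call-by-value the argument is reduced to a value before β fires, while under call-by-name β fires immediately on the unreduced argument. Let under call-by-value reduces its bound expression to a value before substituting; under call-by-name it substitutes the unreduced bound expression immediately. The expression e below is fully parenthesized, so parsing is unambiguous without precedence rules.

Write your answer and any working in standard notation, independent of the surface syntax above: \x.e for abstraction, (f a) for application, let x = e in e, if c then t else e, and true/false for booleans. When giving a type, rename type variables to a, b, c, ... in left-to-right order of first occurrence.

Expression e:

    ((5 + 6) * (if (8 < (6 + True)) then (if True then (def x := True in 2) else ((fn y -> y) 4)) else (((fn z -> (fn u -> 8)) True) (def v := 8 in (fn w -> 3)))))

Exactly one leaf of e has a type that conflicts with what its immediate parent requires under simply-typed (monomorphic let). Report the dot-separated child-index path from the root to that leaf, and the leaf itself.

Trace:
  unify Int ~ Int
  unify Int ~ Int
  unify Int ~ Int
  unify Int ~ Int
  unify Int ~ Int
  unify Bool ~ Int
  FAIL: mismatch Bool ~ Int

Answer: 1.0.1.1 : true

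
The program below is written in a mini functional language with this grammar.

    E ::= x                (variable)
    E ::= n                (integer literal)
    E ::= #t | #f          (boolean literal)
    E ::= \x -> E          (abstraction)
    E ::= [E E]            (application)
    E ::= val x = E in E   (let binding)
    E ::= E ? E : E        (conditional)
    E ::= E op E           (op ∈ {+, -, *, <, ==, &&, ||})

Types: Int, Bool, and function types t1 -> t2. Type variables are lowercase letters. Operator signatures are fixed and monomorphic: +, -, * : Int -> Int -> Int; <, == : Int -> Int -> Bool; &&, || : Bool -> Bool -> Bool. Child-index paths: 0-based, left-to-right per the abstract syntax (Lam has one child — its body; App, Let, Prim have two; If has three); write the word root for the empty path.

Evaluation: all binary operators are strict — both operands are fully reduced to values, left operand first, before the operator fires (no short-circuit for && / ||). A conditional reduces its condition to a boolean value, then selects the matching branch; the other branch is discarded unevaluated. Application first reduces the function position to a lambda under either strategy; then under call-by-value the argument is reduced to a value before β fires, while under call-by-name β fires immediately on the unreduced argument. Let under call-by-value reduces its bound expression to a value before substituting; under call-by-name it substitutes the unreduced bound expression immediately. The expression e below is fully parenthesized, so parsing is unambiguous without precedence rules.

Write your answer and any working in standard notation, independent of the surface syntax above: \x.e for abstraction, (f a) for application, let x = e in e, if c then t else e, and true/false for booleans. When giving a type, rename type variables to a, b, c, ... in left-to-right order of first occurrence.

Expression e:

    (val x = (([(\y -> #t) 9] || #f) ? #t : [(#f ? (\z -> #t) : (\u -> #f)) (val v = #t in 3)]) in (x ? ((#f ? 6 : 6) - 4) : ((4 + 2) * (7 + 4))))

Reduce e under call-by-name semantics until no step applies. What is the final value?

Derivation:
step 0: (let x = (if (((\y.true) 9) || false) then true else ((if false then (\z.true) else (\u.false)) (let v = true in 3))) in (if x then ((if false then 6 else 6) - 4) else ((4 + 2) * (7 + 4))))
step 1: [let@root] (if (if (((\y.true) 9) || false) then true else ((if false then (\z.true) else (\u.false)) (let v = true in 3))) then ((if false then 6 else 6) - 4) else ((4 + 2) * (7 + 4)))
step 2: [beta@0.0.0] (if (if (true || false) then true else ((if false then (\z.true) else (\u.false)) (let v = true in 3))) then ((if false then 6 else 6) - 4) else ((4 + 2) * (7 + 4)))
step 3: [delta@0.0] (if (if true then true else ((if false then (\z.true) else (\u.false)) (let v = true in 3))) then ((if false then 6 else 6) - 4) else ((4 + 2) * (7 + 4)))
step 4: [if@0] (if true then ((if false then 6 else 6) - 4) else ((4 + 2) * (7 + 4)))
step 5: [if@root] ((if false then 6 else 6) - 4)
step 6: [if@0] (6 - 4)
step 7: [delta@root] 2

Answer: 2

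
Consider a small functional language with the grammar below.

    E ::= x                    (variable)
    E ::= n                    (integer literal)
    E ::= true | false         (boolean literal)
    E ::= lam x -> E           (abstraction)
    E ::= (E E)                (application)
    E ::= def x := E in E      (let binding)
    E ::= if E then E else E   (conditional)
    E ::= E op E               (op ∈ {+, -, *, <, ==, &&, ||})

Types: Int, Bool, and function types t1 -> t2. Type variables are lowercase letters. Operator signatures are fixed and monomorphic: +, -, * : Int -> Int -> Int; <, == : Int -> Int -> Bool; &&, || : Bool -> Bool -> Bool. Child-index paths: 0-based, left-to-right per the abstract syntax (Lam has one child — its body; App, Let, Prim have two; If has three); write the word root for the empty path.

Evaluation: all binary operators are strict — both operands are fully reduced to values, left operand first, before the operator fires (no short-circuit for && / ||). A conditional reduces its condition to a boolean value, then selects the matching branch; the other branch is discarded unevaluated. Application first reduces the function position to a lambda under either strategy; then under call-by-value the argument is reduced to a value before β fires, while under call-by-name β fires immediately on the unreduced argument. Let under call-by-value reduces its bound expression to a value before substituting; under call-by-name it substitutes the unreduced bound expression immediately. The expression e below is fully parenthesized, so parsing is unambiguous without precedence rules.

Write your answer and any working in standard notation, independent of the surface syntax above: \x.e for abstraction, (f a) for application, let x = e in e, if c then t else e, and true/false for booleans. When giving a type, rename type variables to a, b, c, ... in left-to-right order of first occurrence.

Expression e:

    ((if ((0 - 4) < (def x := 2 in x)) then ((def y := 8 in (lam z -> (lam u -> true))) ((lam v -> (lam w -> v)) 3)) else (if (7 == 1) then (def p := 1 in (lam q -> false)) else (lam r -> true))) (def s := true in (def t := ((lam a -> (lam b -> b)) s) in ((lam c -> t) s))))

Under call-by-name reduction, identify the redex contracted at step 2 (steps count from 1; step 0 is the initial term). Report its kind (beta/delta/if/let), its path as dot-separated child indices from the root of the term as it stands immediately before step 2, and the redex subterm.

Working:
step 0: ((if ((0 - 4) < (let x = 2 in x)) then ((let y = 8 in (\z.(\u.true))) ((\v.(\w.v)) 3)) else (if (7 == 1) then (let p = 1 in (\q.false)) else (\r.true))) (let s = true in (let t = ((\a.(\b.b)) s) in ((\c.t) s))))
step 1: [delta@0.0.0] ((if (-4 < (let x = 2 in x)) then ((let y = 8 in (\z.(\u.true))) ((\v.(\w.v)) 3)) else (if (7 == 1) then (let p = 1 in (\q.false)) else (\r.true))) (let s = true in (let t = ((\a.(\b.b)) s) in ((\c.t) s))))
step 2: [let@0.0.1] ((if (-4 < 2) then ((let y = 8 in (\z.(\u.true))) ((\v.(\w.v)) 3)) else (if (7 == 1) then (let p = 1 in (\q.false)) else (\r.true))) (let s = true in (let t = ((\a.(\b.b)) s) in ((\c.t) s))))

Answer: let at 0.0.1 : (let x = 2 in x)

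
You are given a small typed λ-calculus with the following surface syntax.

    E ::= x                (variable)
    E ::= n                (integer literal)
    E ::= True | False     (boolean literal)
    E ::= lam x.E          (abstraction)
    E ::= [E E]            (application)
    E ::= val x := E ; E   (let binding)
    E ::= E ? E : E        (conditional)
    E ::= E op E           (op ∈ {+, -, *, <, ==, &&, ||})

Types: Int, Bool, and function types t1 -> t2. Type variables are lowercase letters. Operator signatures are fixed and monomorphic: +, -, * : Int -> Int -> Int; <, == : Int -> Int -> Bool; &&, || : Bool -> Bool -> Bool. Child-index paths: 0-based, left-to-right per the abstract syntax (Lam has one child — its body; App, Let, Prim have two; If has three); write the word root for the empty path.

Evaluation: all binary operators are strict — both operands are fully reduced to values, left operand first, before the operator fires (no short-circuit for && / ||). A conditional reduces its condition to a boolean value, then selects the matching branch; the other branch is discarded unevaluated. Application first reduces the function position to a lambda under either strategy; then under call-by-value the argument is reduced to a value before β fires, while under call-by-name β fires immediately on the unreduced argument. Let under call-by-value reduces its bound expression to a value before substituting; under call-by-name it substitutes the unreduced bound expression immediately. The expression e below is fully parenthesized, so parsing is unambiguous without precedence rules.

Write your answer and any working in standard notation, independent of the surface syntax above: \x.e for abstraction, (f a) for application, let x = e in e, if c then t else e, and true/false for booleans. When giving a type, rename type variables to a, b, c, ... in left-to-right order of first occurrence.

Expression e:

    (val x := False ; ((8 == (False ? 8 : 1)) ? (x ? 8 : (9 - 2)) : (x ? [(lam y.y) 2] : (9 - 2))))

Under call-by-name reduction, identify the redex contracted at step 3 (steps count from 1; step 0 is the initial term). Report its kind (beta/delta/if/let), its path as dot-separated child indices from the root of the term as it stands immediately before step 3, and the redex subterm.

Answer: delta at 0 : (8 == 1)

Derivation:
step 0: (let x = false in (if (8 == (if false then 8 else 1)) then (if x then 8 else (9 - 2)) else (if x then ((\y.y) 2) else (9 - 2))))
step 1: [let@root] (if (8 == (if false then 8 else 1)) then (if false then 8 else (9 - 2)) else (if false then ((\y.y) 2) else (9 - 2)))
step 2: [if@0.1] (if (8 == 1) then (if false then 8 else (9 - 2)) else (if false then ((\y.y) 2) else (9 - 2)))
step 3: [delta@0] (if false then (if false then 8 else (9 - 2)) else (if false then ((\y.y) 2) else (9 - 2)))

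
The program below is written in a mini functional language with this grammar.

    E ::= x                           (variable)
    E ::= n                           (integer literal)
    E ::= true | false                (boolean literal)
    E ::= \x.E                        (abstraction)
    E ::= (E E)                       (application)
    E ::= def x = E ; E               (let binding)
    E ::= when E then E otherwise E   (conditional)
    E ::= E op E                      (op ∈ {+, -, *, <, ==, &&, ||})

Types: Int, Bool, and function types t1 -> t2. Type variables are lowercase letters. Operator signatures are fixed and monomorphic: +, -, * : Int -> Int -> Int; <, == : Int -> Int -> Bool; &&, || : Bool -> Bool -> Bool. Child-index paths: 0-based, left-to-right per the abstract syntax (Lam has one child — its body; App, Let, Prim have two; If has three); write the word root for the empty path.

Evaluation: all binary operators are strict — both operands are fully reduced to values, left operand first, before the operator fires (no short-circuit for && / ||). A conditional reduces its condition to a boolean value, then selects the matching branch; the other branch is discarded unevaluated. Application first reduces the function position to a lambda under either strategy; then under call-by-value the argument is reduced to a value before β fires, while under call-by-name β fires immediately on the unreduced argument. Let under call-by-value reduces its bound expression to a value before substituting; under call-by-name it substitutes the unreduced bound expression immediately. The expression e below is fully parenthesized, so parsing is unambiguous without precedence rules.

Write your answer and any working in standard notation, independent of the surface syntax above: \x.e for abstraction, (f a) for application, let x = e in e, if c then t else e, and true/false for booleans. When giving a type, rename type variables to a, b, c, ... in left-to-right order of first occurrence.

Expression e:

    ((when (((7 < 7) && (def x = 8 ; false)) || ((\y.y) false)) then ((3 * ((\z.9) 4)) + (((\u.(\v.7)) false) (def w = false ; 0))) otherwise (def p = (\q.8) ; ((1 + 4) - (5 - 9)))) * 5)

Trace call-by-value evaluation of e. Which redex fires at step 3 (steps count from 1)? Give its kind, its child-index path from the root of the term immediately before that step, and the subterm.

Trace:
step 0: ((if (((7 < 7) && (let x = 8 in false)) || ((\y.y) false)) then ((3 * ((\z.9) 4)) + (((\u.(\v.7)) false) (let w = false in 0))) else (let p = (\q.8) in ((1 + 4) - (5 - 9)))) * 5)
step 1: [delta@0.0.0.0] ((if ((false && (let x = 8 in false)) || ((\y.y) false)) then ((3 * ((\z.9) 4)) + (((\u.(\v.7)) false) (let w = false in 0))) else (let p = (\q.8) in ((1 + 4) - (5 - 9)))) * 5)
step 2: [let@0.0.0.1] ((if ((false && false) || ((\y.y) false)) then ((3 * ((\z.9) 4)) + (((\u.(\v.7)) false) (let w = false in 0))) else (let p = (\q.8) in ((1 + 4) - (5 - 9)))) * 5)
step 3: [delta@0.0.0] ((if (false || ((\y.y) false)) then ((3 * ((\z.9) 4)) + (((\u.(\v.7)) false) (let w = false in 0))) else (let p = (\q.8) in ((1 + 4) - (5 - 9)))) * 5)

Answer: delta at 0.0.0 : (false && false)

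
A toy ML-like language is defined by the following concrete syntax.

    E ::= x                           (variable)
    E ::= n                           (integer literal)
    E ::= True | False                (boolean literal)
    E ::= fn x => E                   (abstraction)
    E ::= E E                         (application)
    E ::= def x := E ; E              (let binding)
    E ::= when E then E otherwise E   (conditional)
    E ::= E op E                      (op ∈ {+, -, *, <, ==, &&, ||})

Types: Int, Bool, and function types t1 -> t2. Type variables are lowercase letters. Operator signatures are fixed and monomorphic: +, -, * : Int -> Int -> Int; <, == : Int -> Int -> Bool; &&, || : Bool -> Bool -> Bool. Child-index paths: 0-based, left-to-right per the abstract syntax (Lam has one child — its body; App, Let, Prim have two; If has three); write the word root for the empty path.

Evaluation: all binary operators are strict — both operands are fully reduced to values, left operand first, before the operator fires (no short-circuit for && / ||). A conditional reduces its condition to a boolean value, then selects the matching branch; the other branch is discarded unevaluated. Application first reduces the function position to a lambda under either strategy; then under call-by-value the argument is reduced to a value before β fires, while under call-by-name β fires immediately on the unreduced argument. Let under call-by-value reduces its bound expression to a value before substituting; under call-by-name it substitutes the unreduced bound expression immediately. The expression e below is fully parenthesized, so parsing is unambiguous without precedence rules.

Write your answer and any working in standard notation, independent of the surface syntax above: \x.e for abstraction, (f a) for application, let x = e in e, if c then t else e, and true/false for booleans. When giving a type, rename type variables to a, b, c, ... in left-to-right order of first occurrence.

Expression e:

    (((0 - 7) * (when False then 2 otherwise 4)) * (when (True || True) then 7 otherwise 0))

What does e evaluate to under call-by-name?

Trace:
step 0: (((0 - 7) * (if false then 2 else 4)) * (if (true || true) then 7 else 0))
step 1: [delta@0.0] ((-7 * (if false then 2 else 4)) * (if (true || true) then 7 else 0))
step 2: [if@0.1] ((-7 * 4) * (if (true || true) then 7 else 0))
step 3: [delta@0] (-28 * (if (true || true) then 7 else 0))
step 4: [delta@1.0] (-28 * (if true then 7 else 0))
step 5: [if@1] (-28 * 7)
step 6: [delta@root] -196

Answer: -196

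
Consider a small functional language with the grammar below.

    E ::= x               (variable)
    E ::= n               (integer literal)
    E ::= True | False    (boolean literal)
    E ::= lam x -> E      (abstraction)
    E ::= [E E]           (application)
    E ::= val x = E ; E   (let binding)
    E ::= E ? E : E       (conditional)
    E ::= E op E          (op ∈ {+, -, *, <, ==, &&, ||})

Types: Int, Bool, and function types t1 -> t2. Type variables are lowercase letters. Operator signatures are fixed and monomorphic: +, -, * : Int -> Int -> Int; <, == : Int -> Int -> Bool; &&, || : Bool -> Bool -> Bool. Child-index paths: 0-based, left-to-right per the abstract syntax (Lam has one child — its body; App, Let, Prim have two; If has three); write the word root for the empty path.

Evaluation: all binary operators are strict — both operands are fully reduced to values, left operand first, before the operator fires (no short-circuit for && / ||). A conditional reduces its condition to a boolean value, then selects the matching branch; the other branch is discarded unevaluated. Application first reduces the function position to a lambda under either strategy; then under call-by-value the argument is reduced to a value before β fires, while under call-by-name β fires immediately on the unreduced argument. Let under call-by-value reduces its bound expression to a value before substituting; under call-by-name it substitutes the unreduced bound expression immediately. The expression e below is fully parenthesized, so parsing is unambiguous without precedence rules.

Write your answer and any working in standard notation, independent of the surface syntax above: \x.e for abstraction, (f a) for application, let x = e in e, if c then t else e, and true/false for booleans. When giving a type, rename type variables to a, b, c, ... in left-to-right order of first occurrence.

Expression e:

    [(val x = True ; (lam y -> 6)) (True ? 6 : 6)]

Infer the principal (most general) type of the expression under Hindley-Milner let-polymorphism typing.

Derivation:
let x : Bool
\y._ : a -> Int
  unify Bool ~ Bool
  unify Int ~ Int
  unify a -> Int ~ Int -> b
  unify a ~ Int
  unify Int ~ b
_ _ : Int

Answer: Int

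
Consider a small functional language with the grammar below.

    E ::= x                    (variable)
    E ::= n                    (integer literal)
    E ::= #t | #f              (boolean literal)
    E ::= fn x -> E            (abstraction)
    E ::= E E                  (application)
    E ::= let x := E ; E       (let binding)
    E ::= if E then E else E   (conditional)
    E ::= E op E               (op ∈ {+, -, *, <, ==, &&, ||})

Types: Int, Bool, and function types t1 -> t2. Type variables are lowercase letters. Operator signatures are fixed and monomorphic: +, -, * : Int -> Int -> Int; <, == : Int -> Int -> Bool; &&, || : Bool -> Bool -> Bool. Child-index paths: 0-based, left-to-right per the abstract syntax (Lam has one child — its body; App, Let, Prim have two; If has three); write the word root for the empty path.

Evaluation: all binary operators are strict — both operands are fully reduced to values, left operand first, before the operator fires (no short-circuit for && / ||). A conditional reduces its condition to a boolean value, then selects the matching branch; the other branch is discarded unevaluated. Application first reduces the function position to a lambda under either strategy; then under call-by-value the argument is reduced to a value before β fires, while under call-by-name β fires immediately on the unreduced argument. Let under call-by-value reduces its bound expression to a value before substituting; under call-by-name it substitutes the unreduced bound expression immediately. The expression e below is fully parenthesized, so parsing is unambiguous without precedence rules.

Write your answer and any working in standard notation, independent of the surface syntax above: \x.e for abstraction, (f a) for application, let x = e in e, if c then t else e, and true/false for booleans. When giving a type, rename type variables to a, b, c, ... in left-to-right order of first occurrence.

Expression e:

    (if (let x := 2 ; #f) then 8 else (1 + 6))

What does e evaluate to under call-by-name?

Answer: 7

Trace:
step 0: (if (let x = 2 in false) then 8 else (1 + 6))
step 1: [let@0] (if false then 8 else (1 + 6))
step 2: [if@root] (1 + 6)
step 3: [delta@root] 7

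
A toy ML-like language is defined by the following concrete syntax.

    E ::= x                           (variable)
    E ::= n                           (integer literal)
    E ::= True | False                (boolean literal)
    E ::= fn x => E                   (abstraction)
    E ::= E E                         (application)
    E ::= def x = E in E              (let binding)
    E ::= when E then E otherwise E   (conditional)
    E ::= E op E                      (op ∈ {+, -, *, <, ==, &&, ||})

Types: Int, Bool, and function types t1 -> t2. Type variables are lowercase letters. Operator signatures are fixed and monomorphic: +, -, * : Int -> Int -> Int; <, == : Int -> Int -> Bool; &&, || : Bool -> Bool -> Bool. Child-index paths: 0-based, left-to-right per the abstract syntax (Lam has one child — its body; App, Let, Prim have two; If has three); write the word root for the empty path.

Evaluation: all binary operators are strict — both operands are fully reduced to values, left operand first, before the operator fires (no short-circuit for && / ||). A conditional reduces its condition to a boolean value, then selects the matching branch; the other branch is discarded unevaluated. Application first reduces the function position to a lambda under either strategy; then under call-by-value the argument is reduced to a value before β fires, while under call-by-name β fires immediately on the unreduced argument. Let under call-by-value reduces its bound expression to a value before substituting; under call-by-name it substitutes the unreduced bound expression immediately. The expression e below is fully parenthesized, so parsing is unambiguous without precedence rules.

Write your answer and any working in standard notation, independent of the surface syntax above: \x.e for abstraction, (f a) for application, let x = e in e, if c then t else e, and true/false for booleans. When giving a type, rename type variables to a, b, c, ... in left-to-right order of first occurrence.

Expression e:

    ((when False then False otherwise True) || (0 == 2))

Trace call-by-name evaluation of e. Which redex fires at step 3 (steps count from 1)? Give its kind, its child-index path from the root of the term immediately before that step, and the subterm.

Working:
step 0: ((if false then false else true) || (0 == 2))
step 1: [if@0] (true || (0 == 2))
step 2: [delta@1] (true || false)
step 3: [delta@root] true

Answer: delta at root : (true || false)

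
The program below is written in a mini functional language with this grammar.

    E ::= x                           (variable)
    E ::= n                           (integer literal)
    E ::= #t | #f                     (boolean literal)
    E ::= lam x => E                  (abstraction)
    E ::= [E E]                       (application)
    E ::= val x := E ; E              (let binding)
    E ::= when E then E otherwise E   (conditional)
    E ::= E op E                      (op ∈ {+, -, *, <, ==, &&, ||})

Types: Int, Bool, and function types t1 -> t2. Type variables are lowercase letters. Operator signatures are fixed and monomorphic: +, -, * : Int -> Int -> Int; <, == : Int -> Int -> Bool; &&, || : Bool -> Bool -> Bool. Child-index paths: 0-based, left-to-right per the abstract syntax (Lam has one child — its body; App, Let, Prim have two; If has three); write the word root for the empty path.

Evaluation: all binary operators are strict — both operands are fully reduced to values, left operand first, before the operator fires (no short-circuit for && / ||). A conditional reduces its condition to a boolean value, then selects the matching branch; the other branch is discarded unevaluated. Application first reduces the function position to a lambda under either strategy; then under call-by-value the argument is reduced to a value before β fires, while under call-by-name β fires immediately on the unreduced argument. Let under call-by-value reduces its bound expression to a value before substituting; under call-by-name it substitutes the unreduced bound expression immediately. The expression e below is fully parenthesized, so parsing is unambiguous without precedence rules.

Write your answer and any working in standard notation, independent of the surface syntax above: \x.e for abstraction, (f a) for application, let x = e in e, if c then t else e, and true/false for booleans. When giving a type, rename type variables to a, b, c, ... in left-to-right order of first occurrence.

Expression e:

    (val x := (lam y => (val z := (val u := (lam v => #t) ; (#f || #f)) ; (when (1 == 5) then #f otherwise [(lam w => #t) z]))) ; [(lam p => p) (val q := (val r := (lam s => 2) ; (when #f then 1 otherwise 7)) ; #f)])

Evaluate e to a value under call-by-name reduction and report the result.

Trace:
step 0: (let x = (\y.(let z = (let u = (\v.true) in (false || false)) in (if (1 == 5) then false else ((\w.true) z)))) in ((\p.p) (let q = (let r = (\s.2) in (if false then 1 else 7)) in false)))
step 1: [let@root] ((\p.p) (let q = (let r = (\s.2) in (if false then 1 else 7)) in false))
step 2: [beta@root] (let q = (let r = (\s.2) in (if false then 1 else 7)) in false)
step 3: [let@root] false

Answer: false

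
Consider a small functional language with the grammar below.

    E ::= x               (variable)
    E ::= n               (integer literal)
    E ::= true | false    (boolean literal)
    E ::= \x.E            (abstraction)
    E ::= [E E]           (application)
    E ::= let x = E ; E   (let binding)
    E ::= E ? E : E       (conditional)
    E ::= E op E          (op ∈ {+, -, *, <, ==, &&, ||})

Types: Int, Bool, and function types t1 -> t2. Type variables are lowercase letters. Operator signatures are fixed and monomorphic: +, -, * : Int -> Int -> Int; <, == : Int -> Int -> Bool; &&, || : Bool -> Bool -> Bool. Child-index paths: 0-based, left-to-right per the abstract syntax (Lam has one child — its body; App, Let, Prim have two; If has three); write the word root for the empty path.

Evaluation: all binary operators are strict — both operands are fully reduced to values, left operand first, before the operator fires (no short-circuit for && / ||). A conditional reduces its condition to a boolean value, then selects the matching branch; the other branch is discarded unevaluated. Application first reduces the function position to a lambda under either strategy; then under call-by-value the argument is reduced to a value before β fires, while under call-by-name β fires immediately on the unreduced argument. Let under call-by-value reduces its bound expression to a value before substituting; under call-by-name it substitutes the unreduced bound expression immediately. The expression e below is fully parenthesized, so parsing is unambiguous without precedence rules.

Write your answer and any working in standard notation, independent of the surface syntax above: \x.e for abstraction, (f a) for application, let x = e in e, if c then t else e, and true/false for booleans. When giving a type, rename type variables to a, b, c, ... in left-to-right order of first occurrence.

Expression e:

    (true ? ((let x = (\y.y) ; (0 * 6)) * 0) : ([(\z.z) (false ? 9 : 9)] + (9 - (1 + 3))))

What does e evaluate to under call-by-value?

Derivation:
step 0: (if true then ((let x = (\y.y) in (0 * 6)) * 0) else (((\z.z) (if false then 9 else 9)) + (9 - (1 + 3))))
step 1: [if@root] ((let x = (\y.y) in (0 * 6)) * 0)
step 2: [let@0] ((0 * 6) * 0)
step 3: [delta@0] (0 * 0)
step 4: [delta@root] 0

Answer: 0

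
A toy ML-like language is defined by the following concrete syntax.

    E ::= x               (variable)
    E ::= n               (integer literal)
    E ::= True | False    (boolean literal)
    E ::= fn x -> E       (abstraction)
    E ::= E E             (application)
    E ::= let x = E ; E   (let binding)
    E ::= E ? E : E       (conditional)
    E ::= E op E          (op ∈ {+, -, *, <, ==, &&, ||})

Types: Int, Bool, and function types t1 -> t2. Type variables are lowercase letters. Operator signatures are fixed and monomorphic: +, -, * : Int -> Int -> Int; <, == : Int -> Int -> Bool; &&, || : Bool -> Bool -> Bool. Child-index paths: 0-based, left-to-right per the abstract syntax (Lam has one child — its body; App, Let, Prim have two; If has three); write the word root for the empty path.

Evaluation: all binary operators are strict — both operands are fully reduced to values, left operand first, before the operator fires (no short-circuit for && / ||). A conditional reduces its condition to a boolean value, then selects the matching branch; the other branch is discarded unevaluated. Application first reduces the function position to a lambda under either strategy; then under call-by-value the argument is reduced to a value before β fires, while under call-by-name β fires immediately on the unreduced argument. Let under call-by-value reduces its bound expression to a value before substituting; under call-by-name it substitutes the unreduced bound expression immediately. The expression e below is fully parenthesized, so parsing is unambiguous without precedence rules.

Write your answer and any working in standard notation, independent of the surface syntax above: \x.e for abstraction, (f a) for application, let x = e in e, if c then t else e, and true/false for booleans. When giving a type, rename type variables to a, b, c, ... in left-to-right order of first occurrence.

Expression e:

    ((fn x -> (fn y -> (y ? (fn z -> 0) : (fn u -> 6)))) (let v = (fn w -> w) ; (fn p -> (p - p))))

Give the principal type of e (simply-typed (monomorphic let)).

Answer: Bool -> a -> Int

Trace:
y : b
  unify b ~ Bool
\z._ : c -> Int
\u._ : d -> Int
  unify c -> Int ~ d -> Int
  unify c ~ d
  unify Int ~ Int
\y._ : Bool -> d -> Int
\x._ : a -> Bool -> d -> Int
w : e
\w._ : e -> e
let v : e -> e
p : f
  unify f ~ Int
p : Int
  unify Int ~ Int
\p._ : Int -> Int
  unify a -> Bool -> d -> Int ~ (Int -> Int) -> g
  unify a ~ Int -> Int
  unify Bool -> d -> Int ~ g
_ _ : Bool -> d -> Int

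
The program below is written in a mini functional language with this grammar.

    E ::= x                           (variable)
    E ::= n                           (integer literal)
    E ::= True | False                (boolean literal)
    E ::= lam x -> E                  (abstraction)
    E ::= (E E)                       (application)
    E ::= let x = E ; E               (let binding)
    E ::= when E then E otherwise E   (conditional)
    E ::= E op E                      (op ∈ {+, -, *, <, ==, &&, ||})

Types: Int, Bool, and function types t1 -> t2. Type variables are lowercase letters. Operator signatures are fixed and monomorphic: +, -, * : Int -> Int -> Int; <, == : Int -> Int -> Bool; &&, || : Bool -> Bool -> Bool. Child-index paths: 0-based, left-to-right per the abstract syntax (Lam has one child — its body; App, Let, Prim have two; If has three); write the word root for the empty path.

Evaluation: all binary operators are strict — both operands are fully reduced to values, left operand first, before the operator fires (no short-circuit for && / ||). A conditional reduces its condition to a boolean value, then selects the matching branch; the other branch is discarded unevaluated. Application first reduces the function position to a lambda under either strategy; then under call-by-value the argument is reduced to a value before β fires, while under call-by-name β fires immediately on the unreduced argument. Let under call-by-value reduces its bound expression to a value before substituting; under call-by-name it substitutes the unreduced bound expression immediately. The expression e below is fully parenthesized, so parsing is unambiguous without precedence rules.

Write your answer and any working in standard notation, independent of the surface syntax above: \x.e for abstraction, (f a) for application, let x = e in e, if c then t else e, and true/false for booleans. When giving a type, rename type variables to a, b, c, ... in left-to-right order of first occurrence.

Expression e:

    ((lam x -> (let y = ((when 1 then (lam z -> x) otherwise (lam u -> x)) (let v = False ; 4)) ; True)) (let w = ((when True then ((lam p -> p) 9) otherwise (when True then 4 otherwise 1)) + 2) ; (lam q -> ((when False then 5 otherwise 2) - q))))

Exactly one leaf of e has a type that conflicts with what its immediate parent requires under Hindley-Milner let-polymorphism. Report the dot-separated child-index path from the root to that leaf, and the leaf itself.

Answer: 0.0.0.0.0 : 1

Working:
  unify Int ~ Bool
  FAIL: mismatch Int ~ Bool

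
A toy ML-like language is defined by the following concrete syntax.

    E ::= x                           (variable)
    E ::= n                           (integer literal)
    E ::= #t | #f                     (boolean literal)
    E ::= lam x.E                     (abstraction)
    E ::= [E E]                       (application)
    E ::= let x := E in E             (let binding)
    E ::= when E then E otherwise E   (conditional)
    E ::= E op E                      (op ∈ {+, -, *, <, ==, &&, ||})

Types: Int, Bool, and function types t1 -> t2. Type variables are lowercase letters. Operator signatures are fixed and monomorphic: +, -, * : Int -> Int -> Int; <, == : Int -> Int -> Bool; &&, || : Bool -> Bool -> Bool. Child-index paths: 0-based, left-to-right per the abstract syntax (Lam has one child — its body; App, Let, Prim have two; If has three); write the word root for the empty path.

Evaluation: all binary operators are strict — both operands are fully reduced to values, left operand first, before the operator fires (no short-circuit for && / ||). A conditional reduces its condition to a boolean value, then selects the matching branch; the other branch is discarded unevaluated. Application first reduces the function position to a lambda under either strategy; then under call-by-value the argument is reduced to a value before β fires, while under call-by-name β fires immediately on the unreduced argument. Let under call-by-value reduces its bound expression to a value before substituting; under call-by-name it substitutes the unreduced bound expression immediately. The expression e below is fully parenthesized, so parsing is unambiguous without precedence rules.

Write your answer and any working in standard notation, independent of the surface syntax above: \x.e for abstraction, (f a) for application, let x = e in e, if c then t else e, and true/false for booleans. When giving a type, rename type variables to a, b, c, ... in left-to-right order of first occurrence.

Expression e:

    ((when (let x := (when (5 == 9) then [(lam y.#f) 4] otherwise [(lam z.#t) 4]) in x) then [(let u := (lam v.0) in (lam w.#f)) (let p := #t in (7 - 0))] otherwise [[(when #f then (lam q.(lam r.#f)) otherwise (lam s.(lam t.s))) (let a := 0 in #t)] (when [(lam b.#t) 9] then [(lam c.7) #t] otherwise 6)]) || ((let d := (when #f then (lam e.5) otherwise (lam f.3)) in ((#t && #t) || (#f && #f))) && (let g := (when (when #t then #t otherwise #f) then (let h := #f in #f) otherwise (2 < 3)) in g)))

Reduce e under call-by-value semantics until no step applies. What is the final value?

Answer: false

Trace:
step 0: ((if (let x = (if (5 == 9) then ((\y.false) 4) else ((\z.true) 4)) in x) then ((let u = (\v.0) in (\w.false)) (let p = true in (7 - 0))) else (((if false then (\q.(\r.false)) else (\s.(\t.s))) (let a = 0 in true)) (if ((\b.true) 9) then ((\c.7) true) else 6))) || ((let d = (if false then (\e.5) else (\f.3)) in ((true && true) || (false && false))) && (let g = (if (if true then true else false) then (let h = false in false) else (2 < 3)) in g)))
step 1: [delta@0.0.0.0] ((if (let x = (if false then ((\y.false) 4) else ((\z.true) 4)) in x) then ((let u = (\v.0) in (\w.false)) (let p = true in (7 - 0))) else (((if false then (\q.(\r.false)) else (\s.(\t.s))) (let a = 0 in true)) (if ((\b.true) 9) then ((\c.7) true) else 6))) || ((let d = (if false then (\e.5) else (\f.3)) in ((true && true) || (false && false))) && (let g = (if (if true then true else false) then (let h = false in false) else (2 < 3)) in g)))
step 2: [if@0.0.0] ((if (let x = ((\z.true) 4) in x) then ((let u = (\v.0) in (\w.false)) (let p = true in (7 - 0))) else (((if false then (\q.(\r.false)) else (\s.(\t.s))) (let a = 0 in true)) (if ((\b.true) 9) then ((\c.7) true) else 6))) || ((let d = (if false then (\e.5) else (\f.3)) in ((true && true) || (false && false))) && (let g = (if (if true then true else false) then (let h = false in false) else (2 < 3)) in g)))
step 3: [beta@0.0.0] ((if (let x = true in x) then ((let u = (\v.0) in (\w.false)) (let p = true in (7 - 0))) else (((if false then (\q.(\r.false)) else (\s.(\t.s))) (let a = 0 in true)) (if ((\b.true) 9) then ((\c.7) true) else 6))) || ((let d = (if false then (\e.5) else (\f.3)) in ((true && true) || (false && false))) && (let g = (if (if true then true else false) then (let h = false in false) else (2 < 3)) in g)))
step 4: [let@0.0] ((if true then ((let u = (\v.0) in (\w.false)) (let p = true in (7 - 0))) else (((if false then (\q.(\r.false)) else (\s.(\t.s))) (let a = 0 in true)) (if ((\b.true) 9) then ((\c.7) true) else 6))) || ((let d = (if false then (\e.5) else (\f.3)) in ((true && true) || (false && false))) && (let g = (if (if true then true else false) then (let h = false in false) else (2 < 3)) in g)))
step 5: [if@0] (((let u = (\v.0) in (\w.false)) (let p = true in (7 - 0))) || ((let d = (if false then (\e.5) else (\f.3)) in ((true && true) || (false && false))) && (let g = (if (if true then true else false) then (let h = false in false) else (2 < 3)) in g)))
step 6: [let@0.0] (((\w.false) (let p = true in (7 - 0))) || ((let d = (if false then (\e.5) else (\f.3)) in ((true && true) || (false && false))) && (let g = (if (if true then true else false) then (let h = false in false) else (2 < 3)) in g)))
step 7: [let@0.1] (((\w.false) (7 - 0)) || ((let d = (if false then (\e.5) else (\f.3)) in ((true && true) || (false && false))) && (let g = (if (if true then true else false) then (let h = false in false) else (2 < 3)) in g)))
step 8: [delta@0.1] (((\w.false) 7) || ((let d = (if false then (\e.5) else (\f.3)) in ((true && true) || (false && false))) && (let g = (if (if true then true else false) then (let h = false in false) else (2 < 3)) in g)))
step 9: [beta@0] (false || ((let d = (if false then (\e.5) else (\f.3)) in ((true && true) || (false && false))) && (let g = (if (if true then true else false) then (let h = false in false) else (2 < 3)) in g)))
step 10: [if@1.0.0] (false || ((let d = (\f.3) in ((true && true) || (false && false))) && (let g = (if (if true then true else false) then (let h = false in false) else (2 < 3)) in g)))
step 11: [let@1.0] (false || (((true && true) || (false && false)) && (let g = (if (if true then true else false) then (let h = false in false) else (2 < 3)) in g)))
step 12: [delta@1.0.0] (false || ((true || (false && false)) && (let g = (if (if true then true else false) then (let h = false in false) else (2 < 3)) in g)))
step 13: [delta@1.0.1] (false || ((true || false) && (let g = (if (if true then true else false) then (let h = false in false) else (2 < 3)) in g)))
step 14: [delta@1.0] (false || (true && (let g = (if (if true then true else false) then (let h = false in false) else (2 < 3)) in g)))
step 15: [if@1.1.0.0] (false || (true && (let g = (if true then (let h = false in false) else (2 < 3)) in g)))
step 16: [if@1.1.0] (false || (true && (let g = (let h = false in false) in g)))
step 17: [let@1.1.0] (false || (true && (let g = false in g)))
step 18: [let@1.1] (false || (true && false))
step 19: [delta@1] (false || false)
step 20: [delta@root] false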